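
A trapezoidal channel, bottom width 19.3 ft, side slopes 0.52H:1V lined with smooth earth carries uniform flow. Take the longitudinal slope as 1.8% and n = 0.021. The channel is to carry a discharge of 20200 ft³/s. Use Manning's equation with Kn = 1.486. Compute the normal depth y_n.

y_n = 17.8 ft

Manning's equation rearranged: A R^(2/3) = nQ / (1.486·√S) = 0.021 × 20200 / (1.486 × √0.018) = 2128.
Trying y = 12.8 ft: A R^(2/3) = 1204 — low.
Trying y = 17.8 ft: A R^(2/3) = 2126 — ≈ 2128.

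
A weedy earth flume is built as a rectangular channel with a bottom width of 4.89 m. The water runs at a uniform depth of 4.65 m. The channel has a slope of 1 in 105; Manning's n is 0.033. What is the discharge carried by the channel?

Flow area A = b·y = 4.89 × 4.65 = 22.74 m². Wetted perimeter P = b + 2y = 4.89 + 2×4.65 = 14.19 m.
Hydraulic radius R = A/P = 22.74/14.19 = 1.602 m.
Manning's equation: Q = (1/n) A R^(2/3) S^(1/2) = (1/0.033) × 22.74 × 1.602^(2/3) × 0.009524^(1/2) = 92.1 m³/s.

Q = 92.1 m³/s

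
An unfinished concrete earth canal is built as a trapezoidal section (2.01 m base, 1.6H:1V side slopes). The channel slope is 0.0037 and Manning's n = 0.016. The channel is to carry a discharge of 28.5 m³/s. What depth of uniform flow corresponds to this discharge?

Manning's equation rearranged: A R^(2/3) = nQ / (1·√S) = 0.016 × 28.5 / (√0.0037) = 7.497.
Try y = 1.29 m: A R^(2/3) = 4.393 — too small.
Try y = 1.67 m: A R^(2/3) = 7.507 — matches.

y_n = 1.67 m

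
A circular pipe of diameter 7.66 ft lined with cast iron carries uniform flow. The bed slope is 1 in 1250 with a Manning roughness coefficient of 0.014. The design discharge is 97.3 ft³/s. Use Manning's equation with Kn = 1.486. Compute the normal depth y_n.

Manning's equation rearranged: A R^(2/3) = nQ / (1.486·√S) = 0.014 × 97.3 / (1.486 × √0.0008) = 32.41.
At y = 4.06 ft: A R^(2/3) = 39.18 — over.
At y = 2.8 ft: A R^(2/3) = 20.27 — short.
At y = 3.63 ft: A R^(2/3) = 32.41 — ≈ 32.41.

y_n = 3.63 ft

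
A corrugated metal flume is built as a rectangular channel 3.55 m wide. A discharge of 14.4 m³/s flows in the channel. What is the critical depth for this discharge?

For a rectangular channel, critical depth y_c = (q²/g)^(1/3) where q = Q/b = 14.4/3.55 = 4.056 m²/s.
So y_c = (4.056²/9.81)^(1/3) = 1.19 m.

y_c = 1.19 m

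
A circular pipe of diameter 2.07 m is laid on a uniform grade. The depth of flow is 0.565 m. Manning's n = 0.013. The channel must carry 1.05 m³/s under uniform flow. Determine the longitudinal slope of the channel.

For a circular section of diameter D = 2.07 m at depth y = 0.565 m, the central angle is θ = 2 arccos(1 − 2y/D) = 2.199 rad. Then A = (D²/8)(θ − sin θ) = 0.7443 m² and P = Dθ/2 = 2.276 m.
Hydraulic radius R = A/P = 0.7443/2.276 = 0.3271 m.
From Manning's equation, S = [nQ / (1 A R^(2/3))]² = [0.013 × 1.05 / (1 × 0.7443 × 0.3271^(2/3))]² = 0.00149.

S = 0.00149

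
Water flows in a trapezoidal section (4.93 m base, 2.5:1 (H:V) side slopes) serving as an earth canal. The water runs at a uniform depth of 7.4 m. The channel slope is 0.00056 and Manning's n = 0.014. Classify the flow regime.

subcritical

With bottom width b = 4.93 m and side slope z = 2.5: A = (b + zy)y = (4.93 + 2.5×7.4)×7.4 = 173.4 m²; P = b + 2y√(1+z²) = 4.93 + 2×7.4×2.693 = 44.78 m.
Hydraulic radius R = A/P = 173.4/44.78 = 3.872 m.
V = (1/n) R^(2/3) √S = (1/0.014) × 3.872^(2/3) × √0.00056 = 4.168 m/s. Hydraulic depth D_h = A/T = 173.4/41.93 = 4.135 m.
Froude number Fr = V/√(g·D_h) = 4.168/√(9.81×4.135) = 0.654, which is less than 1, so the flow is subcritical.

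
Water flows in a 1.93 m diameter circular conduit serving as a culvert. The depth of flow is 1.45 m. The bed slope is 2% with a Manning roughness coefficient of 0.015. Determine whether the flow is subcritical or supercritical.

For a circular section of diameter D = 1.93 m at depth y = 1.45 m, the central angle is θ = 2 arccos(1 − 2y/D) = 4.195 rad. Then A = (D²/8)(θ − sin θ) = 2.358 m² and P = Dθ/2 = 4.048 m.
Hydraulic radius R = A/P = 2.358/4.048 = 0.5825 m.
V = (1/n) R^(2/3) √S = (1/0.015) × 0.5825^(2/3) × √0.02 = 6.576 m/s. Hydraulic depth D_h = A/T = 2.358/1.669 = 1.413 m.
Froude number Fr = V/√(g·D_h) = 6.576/√(9.81×1.413) = 1.77, which is greater than 1, so the flow is supercritical.

supercritical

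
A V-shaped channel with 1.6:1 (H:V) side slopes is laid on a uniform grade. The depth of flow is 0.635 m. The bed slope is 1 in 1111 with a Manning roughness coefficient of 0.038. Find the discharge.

For a triangular section with side slope z = 1.6: A = zy² = 1.6×0.635² = 0.6452 m²; P = 2y√(1+z²) = 2×0.635×1.887 = 2.396 m.
Hydraulic radius R = A/P = 0.6452/2.396 = 0.2692 m.
Manning's equation: Q = (1/n) A R^(2/3) S^(1/2) = (1/0.038) × 0.6452 × 0.2692^(2/3) × 0.0009001^(1/2) = 0.212 m³/s.

Q = 0.212 m³/s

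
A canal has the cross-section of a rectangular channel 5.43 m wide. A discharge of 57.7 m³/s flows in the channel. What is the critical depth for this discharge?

y_c = 2.26 m

For a rectangular channel, critical depth y_c = (q²/g)^(1/3) where q = Q/b = 57.7/5.43 = 10.63 m²/s.
So y_c = (10.63²/9.81)^(1/3) = 2.26 m.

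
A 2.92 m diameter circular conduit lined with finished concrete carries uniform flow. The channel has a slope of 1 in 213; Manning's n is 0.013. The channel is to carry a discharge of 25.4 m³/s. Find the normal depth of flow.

Manning's equation rearranged: A R^(2/3) = nQ / (1·√S) = 0.013 × 25.4 / (√0.004695) = 4.819.
Try y = 1.77 m: A R^(2/3) = 3.705 — short.
Try y = 2.63 m: A R^(2/3) = 5.788 — over.
Try y = 2.14 m: A R^(2/3) = 4.817 — ≈ 4.819.

y_n = 2.14 m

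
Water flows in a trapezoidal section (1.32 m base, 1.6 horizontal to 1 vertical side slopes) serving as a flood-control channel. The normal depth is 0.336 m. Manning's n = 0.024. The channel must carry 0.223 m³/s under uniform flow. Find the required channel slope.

S = 0.00049

With bottom width b = 1.32 m and side slope z = 1.6: A = (b + zy)y = (1.32 + 1.6×0.336)×0.336 = 0.6242 m²; P = b + 2y√(1+z²) = 1.32 + 2×0.336×1.887 = 2.588 m.
Hydraulic radius R = A/P = 0.6242/2.588 = 0.2412 m.
From Manning's equation, S = [nQ / (1 A R^(2/3))]² = [0.024 × 0.223 / (1 × 0.6242 × 0.2412^(2/3))]² = 0.00049.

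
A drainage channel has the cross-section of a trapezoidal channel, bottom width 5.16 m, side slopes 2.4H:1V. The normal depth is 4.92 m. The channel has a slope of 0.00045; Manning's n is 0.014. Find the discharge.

Q = 246 m³/s

With bottom width b = 5.16 m and side slope z = 2.4: A = (b + zy)y = (5.16 + 2.4×4.92)×4.92 = 83.48 m²; P = b + 2y√(1+z²) = 5.16 + 2×4.92×2.6 = 30.74 m.
Hydraulic radius R = A/P = 83.48/30.74 = 2.715 m.
Manning's equation: Q = (1/n) A R^(2/3) S^(1/2) = (1/0.014) × 83.48 × 2.715^(2/3) × 0.00045^(1/2) = 246 m³/s.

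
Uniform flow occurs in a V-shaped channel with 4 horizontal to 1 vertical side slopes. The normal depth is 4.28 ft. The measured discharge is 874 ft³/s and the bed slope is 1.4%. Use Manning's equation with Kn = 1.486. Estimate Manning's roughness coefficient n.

n = 0.024

For a triangular section with side slope z = 4: A = zy² = 4×4.28² = 73.27 ft²; P = 2y√(1+z²) = 2×4.28×4.123 = 35.29 ft.
Hydraulic radius R = A/P = 73.27/35.29 = 2.076 ft.
Rearranging Manning's equation: n = (1.486/Q) A R^(2/3) S^(1/2) = (1.486/874) × 73.27 × 2.076^(2/3) × √0.014 = 0.024.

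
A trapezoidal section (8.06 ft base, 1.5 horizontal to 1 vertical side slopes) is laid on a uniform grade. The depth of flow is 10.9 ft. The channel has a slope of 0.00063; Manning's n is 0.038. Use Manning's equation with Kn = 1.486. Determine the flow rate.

Q = 825 ft³/s

With bottom width b = 8.06 ft and side slope z = 1.5: A = (b + zy)y = (8.06 + 1.5×10.9)×10.9 = 266.1 ft²; P = b + 2y√(1+z²) = 8.06 + 2×10.9×1.803 = 47.36 ft.
Hydraulic radius R = A/P = 266.1/47.36 = 5.618 ft.
Manning's equation: Q = (1.486/n) A R^(2/3) S^(1/2) = (1.486/0.038) × 266.1 × 5.618^(2/3) × 0.00063^(1/2) = 825 ft³/s.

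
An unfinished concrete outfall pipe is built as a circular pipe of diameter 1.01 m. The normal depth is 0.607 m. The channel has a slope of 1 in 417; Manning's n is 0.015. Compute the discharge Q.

Q = 0.704 m³/s

For a circular section of diameter D = 1.01 m at depth y = 0.607 m, the central angle is θ = 2 arccos(1 − 2y/D) = 3.548 rad. Then A = (D²/8)(θ − sin θ) = 0.5029 m² and P = Dθ/2 = 1.792 m.
Hydraulic radius R = A/P = 0.5029/1.792 = 0.2807 m.
Manning's equation: Q = (1/n) A R^(2/3) S^(1/2) = (1/0.015) × 0.5029 × 0.2807^(2/3) × 0.002398^(1/2) = 0.704 m³/s.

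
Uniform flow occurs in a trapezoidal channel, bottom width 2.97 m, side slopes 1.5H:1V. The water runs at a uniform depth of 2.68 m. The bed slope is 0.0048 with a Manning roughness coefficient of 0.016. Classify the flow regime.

supercritical

With bottom width b = 2.97 m and side slope z = 1.5: A = (b + zy)y = (2.97 + 1.5×2.68)×2.68 = 18.73 m²; P = b + 2y√(1+z²) = 2.97 + 2×2.68×1.803 = 12.63 m.
Hydraulic radius R = A/P = 18.73/12.63 = 1.483 m.
V = (1/n) R^(2/3) √S = (1/0.016) × 1.483^(2/3) × √0.0048 = 5.631 m/s. Hydraulic depth D_h = A/T = 18.73/11.01 = 1.701 m.
Froude number Fr = V/√(g·D_h) = 5.631/√(9.81×1.701) = 1.38, which is greater than 1, so the flow is supercritical.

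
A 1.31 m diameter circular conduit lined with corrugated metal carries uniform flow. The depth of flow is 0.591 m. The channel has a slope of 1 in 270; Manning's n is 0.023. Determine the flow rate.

For a circular section of diameter D = 1.31 m at depth y = 0.591 m, the central angle is θ = 2 arccos(1 − 2y/D) = 2.946 rad. Then A = (D²/8)(θ − sin θ) = 0.5902 m² and P = Dθ/2 = 1.93 m.
Hydraulic radius R = A/P = 0.5902/1.93 = 0.3059 m.
Manning's equation: Q = (1/n) A R^(2/3) S^(1/2) = (1/0.023) × 0.5902 × 0.3059^(2/3) × 0.003704^(1/2) = 0.709 m³/s.

Q = 0.709 m³/s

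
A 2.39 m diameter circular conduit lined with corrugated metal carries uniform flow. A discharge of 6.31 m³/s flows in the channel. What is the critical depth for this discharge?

At critical depth, Q² T / (g A³) = 1, i.e. A³/T = Q²/g = 6.31²/9.81 = 4.059.
Trying y = 0.808 m: A³/T = 1.051 — short.
Trying y = 1.15 m: A³/T = 4.078 — matches.

y_c = 1.15 m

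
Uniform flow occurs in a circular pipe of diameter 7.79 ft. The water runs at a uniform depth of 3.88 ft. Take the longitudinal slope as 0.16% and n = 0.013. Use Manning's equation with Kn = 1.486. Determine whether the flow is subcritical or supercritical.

subcritical

For a circular section of diameter D = 7.79 ft at depth y = 3.88 ft, the central angle is θ = 2 arccos(1 − 2y/D) = 3.134 rad. Then A = (D²/8)(θ − sin θ) = 23.71 ft² and P = Dθ/2 = 12.21 ft.
Hydraulic radius R = A/P = 23.71/12.21 = 1.943 ft.
V = (1.486/n) R^(2/3) √S = (1.486/0.013) × 1.943^(2/3) × √0.0016 = 7.119 ft/s. Hydraulic depth D_h = A/T = 23.71/7.79 = 3.044 ft.
Froude number Fr = V/√(g·D_h) = 7.119/√(32.2×3.044) = 0.719, which is less than 1, so the flow is subcritical.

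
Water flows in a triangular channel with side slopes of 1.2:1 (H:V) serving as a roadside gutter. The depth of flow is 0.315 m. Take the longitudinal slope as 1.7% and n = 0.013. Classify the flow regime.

For a triangular section with side slope z = 1.2: A = zy² = 1.2×0.315² = 0.1191 m²; P = 2y√(1+z²) = 2×0.315×1.562 = 0.9841 m.
Hydraulic radius R = A/P = 0.1191/0.9841 = 0.121 m.
V = (1/n) R^(2/3) √S = (1/0.013) × 0.121^(2/3) × √0.017 = 2.454 m/s. Hydraulic depth D_h = A/T = 0.1191/0.756 = 0.1575 m.
Froude number Fr = V/√(g·D_h) = 2.454/√(9.81×0.1575) = 1.97, which is greater than 1, so the flow is supercritical.

supercritical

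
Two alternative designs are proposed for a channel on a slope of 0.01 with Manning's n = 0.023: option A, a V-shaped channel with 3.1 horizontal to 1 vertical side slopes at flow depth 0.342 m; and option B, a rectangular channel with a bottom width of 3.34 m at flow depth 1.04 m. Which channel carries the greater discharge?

Channel A: For a triangular section with side slope z = 3.1: A = zy² = 3.1×0.342² = 0.3626 m²; P = 2y√(1+z²) = 2×0.342×3.257 = 2.228 m. Hydraulic radius R = A/P = 0.3626/2.228 = 0.1627 m. Q_A = (1/0.023)·0.3626·0.1627^(2/3)·√0.01 = 0.4699 m³/s.
Channel B: Flow area A = b·y = 3.34 × 1.04 = 3.474 m². Wetted perimeter P = b + 2y = 3.34 + 2×1.04 = 5.42 m. Hydraulic radius R = A/P = 3.474/5.42 = 0.6409 m. Q_B = (1/0.023)·3.474·0.6409^(2/3)·√0.01 = 11.23 m³/s.
Q_A = 0.4699 m³/s vs Q_B = 11.23 m³/s, so channel B carries more.

channel B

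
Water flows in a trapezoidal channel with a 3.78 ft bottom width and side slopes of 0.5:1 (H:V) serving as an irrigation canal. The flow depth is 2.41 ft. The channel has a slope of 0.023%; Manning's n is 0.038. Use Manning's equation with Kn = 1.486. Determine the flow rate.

Q = 8.53 ft³/s

With bottom width b = 3.78 ft and side slope z = 0.5: A = (b + zy)y = (3.78 + 0.5×2.41)×2.41 = 12.01 ft²; P = b + 2y√(1+z²) = 3.78 + 2×2.41×1.118 = 9.169 ft.
Hydraulic radius R = A/P = 12.01/9.169 = 1.31 ft.
Manning's equation: Q = (1.486/n) A R^(2/3) S^(1/2) = (1.486/0.038) × 12.01 × 1.31^(2/3) × 0.00023^(1/2) = 8.53 ft³/s.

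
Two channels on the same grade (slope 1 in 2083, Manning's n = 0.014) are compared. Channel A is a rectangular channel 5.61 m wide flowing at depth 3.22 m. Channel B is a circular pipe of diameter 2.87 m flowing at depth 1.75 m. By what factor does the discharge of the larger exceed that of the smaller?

Channel A: Flow area A = b·y = 5.61 × 3.22 = 18.06 m². Wetted perimeter P = b + 2y = 5.61 + 2×3.22 = 12.05 m. Hydraulic radius R = A/P = 18.06/12.05 = 1.499 m. Q_A = (1/0.014)·18.06·1.499^(2/3)·√0.0004801 = 37.03 m³/s.
Channel B: For a circular section of diameter D = 2.87 m at depth y = 1.75 m, the central angle is θ = 2 arccos(1 − 2y/D) = 3.584 rad. Then A = (D²/8)(θ − sin θ) = 4.131 m² and P = Dθ/2 = 5.143 m. Hydraulic radius R = A/P = 4.131/5.143 = 0.8032 m. Q_B = (1/0.014)·4.131·0.8032^(2/3)·√0.0004801 = 5.587 m³/s.
The larger discharge is 37.03 m³/s and the smaller is 5.587 m³/s; the ratio is 6.63.

6.63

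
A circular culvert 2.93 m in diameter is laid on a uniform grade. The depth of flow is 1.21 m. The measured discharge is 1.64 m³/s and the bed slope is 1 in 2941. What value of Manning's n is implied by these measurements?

For a circular section of diameter D = 2.93 m at depth y = 1.21 m, the central angle is θ = 2 arccos(1 − 2y/D) = 2.792 rad. Then A = (D²/8)(θ − sin θ) = 2.628 m² and P = Dθ/2 = 4.09 m.
Hydraulic radius R = A/P = 2.628/4.09 = 0.6426 m.
Rearranging Manning's equation: n = (1/Q) A R^(2/3) S^(1/2) = (1/1.64) × 2.628 × 0.6426^(2/3) × √0.00034 = 0.022.

n = 0.022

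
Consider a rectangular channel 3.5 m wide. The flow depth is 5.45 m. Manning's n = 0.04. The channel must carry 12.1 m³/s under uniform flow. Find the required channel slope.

Flow area A = b·y = 3.5 × 5.45 = 19.07 m². Wetted perimeter P = b + 2y = 3.5 + 2×5.45 = 14.4 m.
Hydraulic radius R = A/P = 19.07/14.4 = 1.325 m.
From Manning's equation, S = [nQ / (1 A R^(2/3))]² = [0.04 × 12.1 / (1 × 19.07 × 1.325^(2/3))]² = 0.000443.

S = 0.000443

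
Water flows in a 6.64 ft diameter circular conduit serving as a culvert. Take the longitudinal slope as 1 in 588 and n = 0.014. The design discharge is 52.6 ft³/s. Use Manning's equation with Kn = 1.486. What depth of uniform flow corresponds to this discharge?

y_n = 2.25 ft

Manning's equation rearranged: A R^(2/3) = nQ / (1.486·√S) = 0.014 × 52.6 / (1.486 × √0.001701) = 12.02.
Try y = 2.82 ft: A R^(2/3) = 18.24 — high.
Try y = 1.99 ft: A R^(2/3) = 9.489 — low.
Try y = 2.25 ft: A R^(2/3) = 12.01 — close enough.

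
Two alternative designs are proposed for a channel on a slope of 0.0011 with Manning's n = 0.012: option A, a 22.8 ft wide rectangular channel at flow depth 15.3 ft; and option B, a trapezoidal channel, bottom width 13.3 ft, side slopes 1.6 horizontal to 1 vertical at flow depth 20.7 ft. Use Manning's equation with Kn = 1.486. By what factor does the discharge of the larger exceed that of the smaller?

3.78

Channel A: Flow area A = b·y = 22.8 × 15.3 = 348.8 ft². Wetted perimeter P = b + 2y = 22.8 + 2×15.3 = 53.4 ft. Hydraulic radius R = A/P = 348.8/53.4 = 6.533 ft. Q_A = (1.486/0.012)·348.8·6.533^(2/3)·√0.0011 = 5007 ft³/s.
Channel B: With bottom width b = 13.3 ft and side slope z = 1.6: A = (b + zy)y = (13.3 + 1.6×20.7)×20.7 = 960.9 ft²; P = b + 2y√(1+z²) = 13.3 + 2×20.7×1.887 = 91.41 ft. Hydraulic radius R = A/P = 960.9/91.41 = 10.51 ft. Q_B = (1.486/0.012)·960.9·10.51^(2/3)·√0.0011 = 18940 ft³/s.
The larger discharge is 18940 ft³/s and the smaller is 5007 ft³/s; the ratio is 3.78.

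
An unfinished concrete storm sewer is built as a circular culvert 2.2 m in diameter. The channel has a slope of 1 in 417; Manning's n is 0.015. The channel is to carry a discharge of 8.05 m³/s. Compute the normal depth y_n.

Manning's equation rearranged: A R^(2/3) = nQ / (1·√S) = 0.015 × 8.05 / (√0.002398) = 2.466.
At y = 1.88 m: A R^(2/3) = 2.64 — over.
At y = 1.38 m: A R^(2/3) = 1.833 — short.
At y = 1.74 m: A R^(2/3) = 2.466 — matches.

y_n = 1.74 m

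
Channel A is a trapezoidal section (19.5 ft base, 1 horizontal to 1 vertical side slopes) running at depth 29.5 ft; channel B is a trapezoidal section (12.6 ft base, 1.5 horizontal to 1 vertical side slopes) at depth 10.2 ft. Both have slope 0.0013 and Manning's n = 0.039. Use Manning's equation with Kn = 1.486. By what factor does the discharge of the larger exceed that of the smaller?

Channel A: With bottom width b = 19.5 ft and side slope z = 1: A = (b + zy)y = (19.5 + 1×29.5)×29.5 = 1446 ft²; P = b + 2y√(1+z²) = 19.5 + 2×29.5×1.414 = 102.9 ft. Hydraulic radius R = A/P = 1446/102.9 = 14.04 ft. Q_A = (1.486/0.039)·1446·14.04^(2/3)·√0.0013 = 11560 ft³/s.
Channel B: With bottom width b = 12.6 ft and side slope z = 1.5: A = (b + zy)y = (12.6 + 1.5×10.2)×10.2 = 284.6 ft²; P = b + 2y√(1+z²) = 12.6 + 2×10.2×1.803 = 49.38 ft. Hydraulic radius R = A/P = 284.6/49.38 = 5.763 ft. Q_B = (1.486/0.039)·284.6·5.763^(2/3)·√0.0013 = 1257 ft³/s.
The larger discharge is 11560 ft³/s and the smaller is 1257 ft³/s; the ratio is 9.2.

9.2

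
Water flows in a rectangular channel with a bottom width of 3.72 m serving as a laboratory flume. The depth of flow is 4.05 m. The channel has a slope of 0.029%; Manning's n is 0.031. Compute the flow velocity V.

V = 0.646 m/s

Flow area A = b·y = 3.72 × 4.05 = 15.07 m². Wetted perimeter P = b + 2y = 3.72 + 2×4.05 = 11.82 m.
Hydraulic radius R = A/P = 15.07/11.82 = 1.275 m.
From Manning's equation, V = (1/n) R^(2/3) S^(1/2) = (1/0.031) × 1.275^(2/3) × 0.00029^(1/2) = 0.646 m/s.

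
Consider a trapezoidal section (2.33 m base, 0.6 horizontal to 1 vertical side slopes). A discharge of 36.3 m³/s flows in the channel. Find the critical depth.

At critical depth, Q² T / (g A³) = 1, i.e. A³/T = Q²/g = 36.3²/9.81 = 134.3.
Trying y = 2.7 m: A³/T = 217.8 — too large.
Trying y = 1.96 m: A³/T = 69.31 — too small.
Trying y = 2.36 m: A³/T = 133.9 — ≈ 134.3.

y_c = 2.36 m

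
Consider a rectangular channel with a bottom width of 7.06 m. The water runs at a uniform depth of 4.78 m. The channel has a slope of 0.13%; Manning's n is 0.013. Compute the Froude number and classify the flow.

Flow area A = b·y = 7.06 × 4.78 = 33.75 m². Wetted perimeter P = b + 2y = 7.06 + 2×4.78 = 16.62 m.
Hydraulic radius R = A/P = 33.75/16.62 = 2.03 m.
V = (1/n) R^(2/3) √S = (1/0.013) × 2.03^(2/3) × √0.0013 = 4.447 m/s. Hydraulic depth D_h = A/T = 33.75/7.06 = 4.78 m.
Froude number Fr = V/√(g·D_h) = 4.447/√(9.81×4.78) = 0.649, which is less than 1, so the flow is subcritical.

subcritical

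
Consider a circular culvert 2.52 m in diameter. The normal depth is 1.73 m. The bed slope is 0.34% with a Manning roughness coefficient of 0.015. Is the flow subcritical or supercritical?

subcritical

For a circular section of diameter D = 2.52 m at depth y = 1.73 m, the central angle is θ = 2 arccos(1 − 2y/D) = 3.906 rad. Then A = (D²/8)(θ − sin θ) = 3.65 m² and P = Dθ/2 = 4.922 m.
Hydraulic radius R = A/P = 3.65/4.922 = 0.7416 m.
V = (1/n) R^(2/3) √S = (1/0.015) × 0.7416^(2/3) × √0.0034 = 3.185 m/s. Hydraulic depth D_h = A/T = 3.65/2.338 = 1.561 m.
Froude number Fr = V/√(g·D_h) = 3.185/√(9.81×1.561) = 0.814, which is less than 1, so the flow is subcritical.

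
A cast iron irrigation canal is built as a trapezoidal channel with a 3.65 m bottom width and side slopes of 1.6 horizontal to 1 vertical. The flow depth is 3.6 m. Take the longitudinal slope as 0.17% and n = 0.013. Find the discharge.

With bottom width b = 3.65 m and side slope z = 1.6: A = (b + zy)y = (3.65 + 1.6×3.6)×3.6 = 33.88 m²; P = b + 2y√(1+z²) = 3.65 + 2×3.6×1.887 = 17.23 m.
Hydraulic radius R = A/P = 33.88/17.23 = 1.966 m.
Manning's equation: Q = (1/n) A R^(2/3) S^(1/2) = (1/0.013) × 33.88 × 1.966^(2/3) × 0.0017^(1/2) = 169 m³/s.

Q = 169 m³/s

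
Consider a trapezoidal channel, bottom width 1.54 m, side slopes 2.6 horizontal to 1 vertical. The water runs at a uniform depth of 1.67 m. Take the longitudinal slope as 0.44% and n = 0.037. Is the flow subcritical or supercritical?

With bottom width b = 1.54 m and side slope z = 2.6: A = (b + zy)y = (1.54 + 2.6×1.67)×1.67 = 9.823 m²; P = b + 2y√(1+z²) = 1.54 + 2×1.67×2.786 = 10.84 m.
Hydraulic radius R = A/P = 9.823/10.84 = 0.9058 m.
V = (1/n) R^(2/3) √S = (1/0.037) × 0.9058^(2/3) × √0.0044 = 1.678 m/s. Hydraulic depth D_h = A/T = 9.823/10.22 = 0.9608 m.
Froude number Fr = V/√(g·D_h) = 1.678/√(9.81×0.9608) = 0.547, which is less than 1, so the flow is subcritical.

subcritical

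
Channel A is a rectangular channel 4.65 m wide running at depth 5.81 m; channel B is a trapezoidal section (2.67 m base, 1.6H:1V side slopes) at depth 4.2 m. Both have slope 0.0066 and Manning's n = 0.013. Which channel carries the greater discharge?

Channel A: Flow area A = b·y = 4.65 × 5.81 = 27.02 m². Wetted perimeter P = b + 2y = 4.65 + 2×5.81 = 16.27 m. Hydraulic radius R = A/P = 27.02/16.27 = 1.661 m. Q_A = (1/0.013)·27.02·1.661^(2/3)·√0.0066 = 236.7 m³/s.
Channel B: With bottom width b = 2.67 m and side slope z = 1.6: A = (b + zy)y = (2.67 + 1.6×4.2)×4.2 = 39.44 m²; P = b + 2y√(1+z²) = 2.67 + 2×4.2×1.887 = 18.52 m. Hydraulic radius R = A/P = 39.44/18.52 = 2.13 m. Q_B = (1/0.013)·39.44·2.13^(2/3)·√0.0066 = 408 m³/s.
Q_A = 236.7 m³/s vs Q_B = 408 m³/s, so channel B carries more.

channel B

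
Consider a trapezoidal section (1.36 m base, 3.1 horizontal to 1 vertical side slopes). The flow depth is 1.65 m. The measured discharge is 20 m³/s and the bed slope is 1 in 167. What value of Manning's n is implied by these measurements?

With bottom width b = 1.36 m and side slope z = 3.1: A = (b + zy)y = (1.36 + 3.1×1.65)×1.65 = 10.68 m²; P = b + 2y√(1+z²) = 1.36 + 2×1.65×3.257 = 12.11 m.
Hydraulic radius R = A/P = 10.68/12.11 = 0.8823 m.
Rearranging Manning's equation: n = (1/Q) A R^(2/3) S^(1/2) = (1/20) × 10.68 × 0.8823^(2/3) × √0.005988 = 0.038.

n = 0.038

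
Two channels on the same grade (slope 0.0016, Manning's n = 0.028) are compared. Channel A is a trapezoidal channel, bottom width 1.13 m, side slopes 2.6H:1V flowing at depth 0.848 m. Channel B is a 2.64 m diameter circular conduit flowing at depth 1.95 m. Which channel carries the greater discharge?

channel B

Channel A: With bottom width b = 1.13 m and side slope z = 2.6: A = (b + zy)y = (1.13 + 2.6×0.848)×0.848 = 2.828 m²; P = b + 2y√(1+z²) = 1.13 + 2×0.848×2.786 = 5.855 m. Hydraulic radius R = A/P = 2.828/5.855 = 0.483 m. Q_A = (1/0.028)·2.828·0.483^(2/3)·√0.0016 = 2.487 m³/s.
Channel B: For a circular section of diameter D = 2.64 m at depth y = 1.95 m, the central angle is θ = 2 arccos(1 − 2y/D) = 4.137 rad. Then A = (D²/8)(θ − sin θ) = 4.335 m² and P = Dθ/2 = 5.46 m. Hydraulic radius R = A/P = 4.335/5.46 = 0.7938 m. Q_B = (1/0.028)·4.335·0.7938^(2/3)·√0.0016 = 5.309 m³/s.
Q_A = 2.487 m³/s vs Q_B = 5.309 m³/s, so channel B carries more.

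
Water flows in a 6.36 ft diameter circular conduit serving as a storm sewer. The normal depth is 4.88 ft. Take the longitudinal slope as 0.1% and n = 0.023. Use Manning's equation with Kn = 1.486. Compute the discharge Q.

Q = 82.7 ft³/s

For a circular section of diameter D = 6.36 ft at depth y = 4.88 ft, the central angle is θ = 2 arccos(1 − 2y/D) = 4.27 rad. Then A = (D²/8)(θ − sin θ) = 26.16 ft² and P = Dθ/2 = 13.58 ft.
Hydraulic radius R = A/P = 26.16/13.58 = 1.926 ft.
Manning's equation: Q = (1.486/n) A R^(2/3) S^(1/2) = (1.486/0.023) × 26.16 × 1.926^(2/3) × 0.001^(1/2) = 82.7 ft³/s.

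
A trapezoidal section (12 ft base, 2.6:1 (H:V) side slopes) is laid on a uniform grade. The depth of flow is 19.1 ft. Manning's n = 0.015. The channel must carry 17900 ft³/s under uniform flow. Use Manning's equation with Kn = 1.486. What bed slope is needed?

S = 0.0011

With bottom width b = 12 ft and side slope z = 2.6: A = (b + zy)y = (12 + 2.6×19.1)×19.1 = 1178 ft²; P = b + 2y√(1+z²) = 12 + 2×19.1×2.786 = 118.4 ft.
Hydraulic radius R = A/P = 1178/118.4 = 9.946 ft.
From Manning's equation, S = [nQ / (1.486 A R^(2/3))]² = [0.015 × 17900 / (1.486 × 1178 × 9.946^(2/3))]² = 0.0011.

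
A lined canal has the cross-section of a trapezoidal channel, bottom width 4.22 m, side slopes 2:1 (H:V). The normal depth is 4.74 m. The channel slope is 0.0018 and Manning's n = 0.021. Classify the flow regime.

subcritical

With bottom width b = 4.22 m and side slope z = 2: A = (b + zy)y = (4.22 + 2×4.74)×4.74 = 64.94 m²; P = b + 2y√(1+z²) = 4.22 + 2×4.74×2.236 = 25.42 m.
Hydraulic radius R = A/P = 64.94/25.42 = 2.555 m.
V = (1/n) R^(2/3) √S = (1/0.021) × 2.555^(2/3) × √0.0018 = 3.776 m/s. Hydraulic depth D_h = A/T = 64.94/23.18 = 2.801 m.
Froude number Fr = V/√(g·D_h) = 3.776/√(9.81×2.801) = 0.72, which is less than 1, so the flow is subcritical.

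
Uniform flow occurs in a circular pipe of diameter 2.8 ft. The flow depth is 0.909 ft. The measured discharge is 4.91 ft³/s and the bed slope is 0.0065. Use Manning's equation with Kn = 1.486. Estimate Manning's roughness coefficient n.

n = 0.027

For a circular section of diameter D = 2.8 ft at depth y = 0.909 ft, the central angle is θ = 2 arccos(1 − 2y/D) = 2.425 rad. Then A = (D²/8)(θ − sin θ) = 1.733 ft² and P = Dθ/2 = 3.395 ft.
Hydraulic radius R = A/P = 1.733/3.395 = 0.5104 ft.
Rearranging Manning's equation: n = (1.486/Q) A R^(2/3) S^(1/2) = (1.486/4.91) × 1.733 × 0.5104^(2/3) × √0.0065 = 0.027.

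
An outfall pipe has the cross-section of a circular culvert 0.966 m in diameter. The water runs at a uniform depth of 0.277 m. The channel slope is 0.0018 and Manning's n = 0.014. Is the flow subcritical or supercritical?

subcritical

For a circular section of diameter D = 0.966 m at depth y = 0.277 m, the central angle is θ = 2 arccos(1 − 2y/D) = 2.26 rad. Then A = (D²/8)(θ − sin θ) = 0.1737 m² and P = Dθ/2 = 1.092 m.
Hydraulic radius R = A/P = 0.1737/1.092 = 0.1591 m.
V = (1/n) R^(2/3) √S = (1/0.014) × 0.1591^(2/3) × √0.0018 = 0.8897 m/s. Hydraulic depth D_h = A/T = 0.1737/0.8737 = 0.1988 m.
Froude number Fr = V/√(g·D_h) = 0.8897/√(9.81×0.1988) = 0.637, which is less than 1, so the flow is subcritical.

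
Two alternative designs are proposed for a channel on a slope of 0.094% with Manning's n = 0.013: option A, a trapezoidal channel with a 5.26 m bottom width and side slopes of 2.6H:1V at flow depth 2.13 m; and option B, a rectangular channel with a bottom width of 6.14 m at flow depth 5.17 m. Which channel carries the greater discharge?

channel B

Channel A: With bottom width b = 5.26 m and side slope z = 2.6: A = (b + zy)y = (5.26 + 2.6×2.13)×2.13 = 23 m²; P = b + 2y√(1+z²) = 5.26 + 2×2.13×2.786 = 17.13 m. Hydraulic radius R = A/P = 23/17.13 = 1.343 m. Q_A = (1/0.013)·23·1.343^(2/3)·√0.00094 = 66.02 m³/s.
Channel B: Flow area A = b·y = 6.14 × 5.17 = 31.74 m². Wetted perimeter P = b + 2y = 6.14 + 2×5.17 = 16.48 m. Hydraulic radius R = A/P = 31.74/16.48 = 1.926 m. Q_B = (1/0.013)·31.74·1.926^(2/3)·√0.00094 = 115.9 m³/s.
Q_A = 66.02 m³/s vs Q_B = 115.9 m³/s, so channel B carries more.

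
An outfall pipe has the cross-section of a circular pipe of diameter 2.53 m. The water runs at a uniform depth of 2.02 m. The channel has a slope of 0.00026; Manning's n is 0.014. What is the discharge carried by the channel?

Q = 4.16 m³/s

For a circular section of diameter D = 2.53 m at depth y = 2.02 m, the central angle is θ = 2 arccos(1 − 2y/D) = 4.421 rad. Then A = (D²/8)(θ − sin θ) = 4.303 m² and P = Dθ/2 = 5.592 m.
Hydraulic radius R = A/P = 4.303/5.592 = 0.7695 m.
Manning's equation: Q = (1/n) A R^(2/3) S^(1/2) = (1/0.014) × 4.303 × 0.7695^(2/3) × 0.00026^(1/2) = 4.16 m³/s.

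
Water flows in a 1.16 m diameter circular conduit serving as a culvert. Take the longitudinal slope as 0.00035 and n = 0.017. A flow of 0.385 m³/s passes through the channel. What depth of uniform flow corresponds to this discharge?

y_n = 0.753 m

Manning's equation rearranged: A R^(2/3) = nQ / (1·√S) = 0.017 × 0.385 / (√0.00035) = 0.3498.
Try y = 0.513 m: A R^(2/3) = 0.187 — short.
Try y = 0.901 m: A R^(2/3) = 0.4391 — over.
Try y = 0.753 m: A R^(2/3) = 0.3496 — ≈ 0.3498.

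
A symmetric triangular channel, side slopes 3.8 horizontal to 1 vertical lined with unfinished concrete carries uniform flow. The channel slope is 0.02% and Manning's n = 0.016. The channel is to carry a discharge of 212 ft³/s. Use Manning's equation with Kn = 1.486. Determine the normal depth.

y_n = 4.89 ft

Manning's equation rearranged: A R^(2/3) = nQ / (1.486·√S) = 0.016 × 212 / (1.486 × √0.0002) = 161.4.
At y = 4.39 ft: A R^(2/3) = 121 — low.
At y = 5.36 ft: A R^(2/3) = 206 — high.
At y = 4.89 ft: A R^(2/3) = 161.3 — close enough.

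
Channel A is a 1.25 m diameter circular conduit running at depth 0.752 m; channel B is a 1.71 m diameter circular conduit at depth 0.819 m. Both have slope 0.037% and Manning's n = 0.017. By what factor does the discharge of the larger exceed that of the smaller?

1.59

Channel A: For a circular section of diameter D = 1.25 m at depth y = 0.752 m, the central angle is θ = 2 arccos(1 − 2y/D) = 3.551 rad. Then A = (D²/8)(θ − sin θ) = 0.7712 m² and P = Dθ/2 = 2.219 m. Hydraulic radius R = A/P = 0.7712/2.219 = 0.3475 m. Q_A = (1/0.017)·0.7712·0.3475^(2/3)·√0.00037 = 0.4313 m³/s.
Channel B: For a circular section of diameter D = 1.71 m at depth y = 0.819 m, the central angle is θ = 2 arccos(1 − 2y/D) = 3.057 rad. Then A = (D²/8)(θ − sin θ) = 1.087 m² and P = Dθ/2 = 2.614 m. Hydraulic radius R = A/P = 1.087/2.614 = 0.4157 m. Q_B = (1/0.017)·1.087·0.4157^(2/3)·√0.00037 = 0.685 m³/s.
The larger discharge is 0.685 m³/s and the smaller is 0.4313 m³/s; the ratio is 1.59.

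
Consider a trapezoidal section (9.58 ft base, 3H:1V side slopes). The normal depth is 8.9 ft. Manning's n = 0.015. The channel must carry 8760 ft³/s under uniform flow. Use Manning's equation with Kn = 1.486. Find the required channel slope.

With bottom width b = 9.58 ft and side slope z = 3: A = (b + zy)y = (9.58 + 3×8.9)×8.9 = 322.9 ft²; P = b + 2y√(1+z²) = 9.58 + 2×8.9×3.162 = 65.87 ft.
Hydraulic radius R = A/P = 322.9/65.87 = 4.902 ft.
From Manning's equation, S = [nQ / (1.486 A R^(2/3))]² = [0.015 × 8760 / (1.486 × 322.9 × 4.902^(2/3))]² = 0.00901.

S = 0.00901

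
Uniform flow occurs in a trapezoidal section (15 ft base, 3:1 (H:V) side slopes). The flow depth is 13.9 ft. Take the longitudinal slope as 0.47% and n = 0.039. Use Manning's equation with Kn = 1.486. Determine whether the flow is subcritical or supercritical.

With bottom width b = 15 ft and side slope z = 3: A = (b + zy)y = (15 + 3×13.9)×13.9 = 788.1 ft²; P = b + 2y√(1+z²) = 15 + 2×13.9×3.162 = 102.9 ft.
Hydraulic radius R = A/P = 788.1/102.9 = 7.658 ft.
V = (1.486/n) R^(2/3) √S = (1.486/0.039) × 7.658^(2/3) × √0.0047 = 10.15 ft/s. Hydraulic depth D_h = A/T = 788.1/98.4 = 8.009 ft.
Froude number Fr = V/√(g·D_h) = 10.15/√(32.2×8.009) = 0.632, which is less than 1, so the flow is subcritical.

subcritical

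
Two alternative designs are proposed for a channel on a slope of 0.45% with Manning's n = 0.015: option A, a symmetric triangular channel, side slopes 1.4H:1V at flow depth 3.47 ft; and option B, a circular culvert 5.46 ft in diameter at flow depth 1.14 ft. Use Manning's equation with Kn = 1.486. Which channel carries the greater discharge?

Channel A: For a triangular section with side slope z = 1.4: A = zy² = 1.4×3.47² = 16.86 ft²; P = 2y√(1+z²) = 2×3.47×1.72 = 11.94 ft. Hydraulic radius R = A/P = 16.86/11.94 = 1.412 ft. Q_A = (1.486/0.015)·16.86·1.412^(2/3)·√0.0045 = 141 ft³/s.
Channel B: For a circular section of diameter D = 5.46 ft at depth y = 1.14 ft, the central angle is θ = 2 arccos(1 − 2y/D) = 1.898 rad. Then A = (D²/8)(θ − sin θ) = 3.545 ft² and P = Dθ/2 = 5.182 ft. Hydraulic radius R = A/P = 3.545/5.182 = 0.6841 ft. Q_B = (1.486/0.015)·3.545·0.6841^(2/3)·√0.0045 = 18.29 ft³/s.
Q_A = 141 ft³/s vs Q_B = 18.29 ft³/s, so channel A carries more.

channel A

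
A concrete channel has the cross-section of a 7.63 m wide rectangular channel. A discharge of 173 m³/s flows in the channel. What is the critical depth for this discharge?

y_c = 3.74 m

For a rectangular channel, critical depth y_c = (q²/g)^(1/3) where q = Q/b = 173/7.63 = 22.67 m²/s.
So y_c = (22.67²/9.81)^(1/3) = 3.74 m.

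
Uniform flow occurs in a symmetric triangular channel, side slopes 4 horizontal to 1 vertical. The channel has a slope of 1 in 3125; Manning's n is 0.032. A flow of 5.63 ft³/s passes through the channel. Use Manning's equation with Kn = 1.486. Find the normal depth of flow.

Manning's equation rearranged: A R^(2/3) = nQ / (1.486·√S) = 0.032 × 5.63 / (1.486 × √0.00032) = 6.777.
At y = 1.09 ft: A R^(2/3) = 3.107 — short.
At y = 1.68 ft: A R^(2/3) = 9.85 — over.
At y = 1.46 ft: A R^(2/3) = 6.774 — ≈ 6.777.

y_n = 1.46 ft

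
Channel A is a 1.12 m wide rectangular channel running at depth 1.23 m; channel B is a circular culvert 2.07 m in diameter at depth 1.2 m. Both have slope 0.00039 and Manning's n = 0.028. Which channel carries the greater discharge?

channel B

Channel A: Flow area A = b·y = 1.12 × 1.23 = 1.378 m². Wetted perimeter P = b + 2y = 1.12 + 2×1.23 = 3.58 m. Hydraulic radius R = A/P = 1.378/3.58 = 0.3848 m. Q_A = (1/0.028)·1.378·0.3848^(2/3)·√0.00039 = 0.514 m³/s.
Channel B: For a circular section of diameter D = 2.07 m at depth y = 1.2 m, the central angle is θ = 2 arccos(1 − 2y/D) = 3.462 rad. Then A = (D²/8)(θ − sin θ) = 2.023 m² and P = Dθ/2 = 3.583 m. Hydraulic radius R = A/P = 2.023/3.583 = 0.5646 m. Q_B = (1/0.028)·2.023·0.5646^(2/3)·√0.00039 = 0.9745 m³/s.
Q_A = 0.514 m³/s vs Q_B = 0.9745 m³/s, so channel B carries more.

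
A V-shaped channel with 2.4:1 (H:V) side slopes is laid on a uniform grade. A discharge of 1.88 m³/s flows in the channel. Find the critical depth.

At critical depth, Q² T / (g A³) = 1, i.e. A³/T = Q²/g = 1.88²/9.81 = 0.3603.
At y = 0.844 m: A³/T = 1.233 — over.
At y = 0.535 m: A³/T = 0.1262 — short.
At y = 0.66 m: A³/T = 0.3607 — close enough.

y_c = 0.66 m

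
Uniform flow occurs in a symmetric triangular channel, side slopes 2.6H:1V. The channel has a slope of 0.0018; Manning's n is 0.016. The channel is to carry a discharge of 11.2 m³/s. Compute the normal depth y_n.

Manning's equation rearranged: A R^(2/3) = nQ / (1·√S) = 0.016 × 11.2 / (√0.0018) = 4.224.
Trying y = 1.17 m: A R^(2/3) = 2.378 — low.
Trying y = 1.8 m: A R^(2/3) = 7.5 — high.
Trying y = 1.45 m: A R^(2/3) = 4.213 — ≈ 4.224.

y_n = 1.45 m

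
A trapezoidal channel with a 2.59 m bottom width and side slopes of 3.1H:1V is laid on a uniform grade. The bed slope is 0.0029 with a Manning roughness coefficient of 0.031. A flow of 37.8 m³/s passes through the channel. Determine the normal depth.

y_n = 2.12 m

Manning's equation rearranged: A R^(2/3) = nQ / (1·√S) = 0.031 × 37.8 / (√0.0029) = 21.76.
At y = 2.64 m: A R^(2/3) = 36.23 — over.
At y = 1.84 m: A R^(2/3) = 15.73 — short.
At y = 2.12 m: A R^(2/3) = 21.74 — ≈ 21.76.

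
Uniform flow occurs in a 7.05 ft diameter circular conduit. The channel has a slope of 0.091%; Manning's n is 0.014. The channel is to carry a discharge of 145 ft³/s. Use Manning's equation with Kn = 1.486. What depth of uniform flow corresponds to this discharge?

Manning's equation rearranged: A R^(2/3) = nQ / (1.486·√S) = 0.014 × 145 / (1.486 × √0.00091) = 45.29.
At y = 3.95 ft: A R^(2/3) = 34.37 — short.
At y = 4.75 ft: A R^(2/3) = 45.31 — close enough.

y_n = 4.75 ft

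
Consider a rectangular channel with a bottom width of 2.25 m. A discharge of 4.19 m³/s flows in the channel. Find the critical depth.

y_c = 0.707 m

For a rectangular channel, critical depth y_c = (q²/g)^(1/3) where q = Q/b = 4.19/2.25 = 1.862 m²/s.
So y_c = (1.862²/9.81)^(1/3) = 0.707 m.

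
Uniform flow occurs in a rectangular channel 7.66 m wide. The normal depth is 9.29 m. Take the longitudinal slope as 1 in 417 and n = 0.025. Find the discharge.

Q = 271 m³/s

Flow area A = b·y = 7.66 × 9.29 = 71.16 m². Wetted perimeter P = b + 2y = 7.66 + 2×9.29 = 26.24 m.
Hydraulic radius R = A/P = 71.16/26.24 = 2.712 m.
Manning's equation: Q = (1/n) A R^(2/3) S^(1/2) = (1/0.025) × 71.16 × 2.712^(2/3) × 0.002398^(1/2) = 271 m³/s.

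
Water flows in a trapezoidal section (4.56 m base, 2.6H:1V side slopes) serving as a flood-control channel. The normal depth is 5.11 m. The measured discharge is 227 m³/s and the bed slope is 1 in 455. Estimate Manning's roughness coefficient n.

With bottom width b = 4.56 m and side slope z = 2.6: A = (b + zy)y = (4.56 + 2.6×5.11)×5.11 = 91.19 m²; P = b + 2y√(1+z²) = 4.56 + 2×5.11×2.786 = 33.03 m.
Hydraulic radius R = A/P = 91.19/33.03 = 2.761 m.
Rearranging Manning's equation: n = (1/Q) A R^(2/3) S^(1/2) = (1/227) × 91.19 × 2.761^(2/3) × √0.002198 = 0.0371.

n = 0.0371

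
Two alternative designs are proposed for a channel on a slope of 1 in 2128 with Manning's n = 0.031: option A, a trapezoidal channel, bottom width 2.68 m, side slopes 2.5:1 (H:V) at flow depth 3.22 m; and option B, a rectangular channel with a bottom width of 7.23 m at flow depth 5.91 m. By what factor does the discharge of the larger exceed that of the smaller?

1.47

Channel A: With bottom width b = 2.68 m and side slope z = 2.5: A = (b + zy)y = (2.68 + 2.5×3.22)×3.22 = 34.55 m²; P = b + 2y√(1+z²) = 2.68 + 2×3.22×2.693 = 20.02 m. Hydraulic radius R = A/P = 34.55/20.02 = 1.726 m. Q_A = (1/0.031)·34.55·1.726^(2/3)·√0.0004699 = 34.76 m³/s.
Channel B: Flow area A = b·y = 7.23 × 5.91 = 42.73 m². Wetted perimeter P = b + 2y = 7.23 + 2×5.91 = 19.05 m. Hydraulic radius R = A/P = 42.73/19.05 = 2.243 m. Q_B = (1/0.031)·42.73·2.243^(2/3)·√0.0004699 = 51.2 m³/s.
The larger discharge is 51.2 m³/s and the smaller is 34.76 m³/s; the ratio is 1.47.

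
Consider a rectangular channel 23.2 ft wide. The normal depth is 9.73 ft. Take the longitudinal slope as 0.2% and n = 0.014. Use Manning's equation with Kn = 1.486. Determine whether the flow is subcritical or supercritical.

subcritical

Flow area A = b·y = 23.2 × 9.73 = 225.7 ft². Wetted perimeter P = b + 2y = 23.2 + 2×9.73 = 42.66 ft.
Hydraulic radius R = A/P = 225.7/42.66 = 5.292 ft.
V = (1.486/n) R^(2/3) √S = (1.486/0.014) × 5.292^(2/3) × √0.002 = 14.41 ft/s. Hydraulic depth D_h = A/T = 225.7/23.2 = 9.73 ft.
Froude number Fr = V/√(g·D_h) = 14.41/√(32.2×9.73) = 0.814, which is less than 1, so the flow is subcritical.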